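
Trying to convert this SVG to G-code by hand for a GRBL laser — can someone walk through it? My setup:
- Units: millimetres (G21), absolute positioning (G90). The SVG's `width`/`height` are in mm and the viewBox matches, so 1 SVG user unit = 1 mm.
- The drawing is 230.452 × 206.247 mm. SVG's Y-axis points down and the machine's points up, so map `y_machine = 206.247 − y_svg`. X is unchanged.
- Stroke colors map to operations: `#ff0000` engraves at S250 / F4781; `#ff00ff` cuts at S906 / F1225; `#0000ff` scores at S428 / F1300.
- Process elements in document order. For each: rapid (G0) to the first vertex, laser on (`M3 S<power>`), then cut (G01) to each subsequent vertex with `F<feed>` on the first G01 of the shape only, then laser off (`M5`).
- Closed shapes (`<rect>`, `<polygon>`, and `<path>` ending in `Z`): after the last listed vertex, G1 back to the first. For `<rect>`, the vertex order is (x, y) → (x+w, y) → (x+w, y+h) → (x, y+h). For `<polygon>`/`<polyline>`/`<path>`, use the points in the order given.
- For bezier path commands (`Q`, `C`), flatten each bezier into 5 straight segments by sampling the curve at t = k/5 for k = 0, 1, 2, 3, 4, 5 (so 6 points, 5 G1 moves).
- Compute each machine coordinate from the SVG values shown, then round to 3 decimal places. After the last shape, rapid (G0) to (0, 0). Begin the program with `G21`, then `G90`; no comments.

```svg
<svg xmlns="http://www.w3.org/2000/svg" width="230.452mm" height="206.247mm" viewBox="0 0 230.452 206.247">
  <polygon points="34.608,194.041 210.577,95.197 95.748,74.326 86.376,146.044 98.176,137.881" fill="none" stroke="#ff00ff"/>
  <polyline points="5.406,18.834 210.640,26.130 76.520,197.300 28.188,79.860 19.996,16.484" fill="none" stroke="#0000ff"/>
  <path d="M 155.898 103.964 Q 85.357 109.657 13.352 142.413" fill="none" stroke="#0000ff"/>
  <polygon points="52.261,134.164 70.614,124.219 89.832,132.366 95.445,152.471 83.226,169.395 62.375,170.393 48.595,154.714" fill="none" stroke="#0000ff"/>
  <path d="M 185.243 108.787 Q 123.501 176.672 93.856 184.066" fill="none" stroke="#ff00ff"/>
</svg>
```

viewBox `0 0 230.452 206.247` with mm width/height → 1 unit = 1 mm. Flip: y_m = 206.247 − y_svg.

**Shape 1** — `<polygon>` closed polygon, stroke `#ff00ff` → cut (S906, F1225). Machine vertices: (34.608,12.206) → (210.577,111.050) → (95.748,131.921) → (86.376,60.203) → (98.176,68.366) → (34.608,12.206). Closed: final G1 returns to the first vertex.

**Shape 2** — `<polyline>` open polyline, stroke `#0000ff` → score (S428, F1300). Machine vertices: (5.406,187.413) → (210.640,180.117) → (76.520,8.947) → (28.188,126.387) → (19.996,189.763). Open path.

**Shape 3** — `<path>` quadratic bezier, stroke `#0000ff` → score (S428, F1300). Control points (SVG): P0=(155.898,103.964), P1=(85.357,109.657), P2=(13.352,142.413); sampled at t=k/5. Machine vertices: (155.898,102.283) → (127.623,98.923) → (99.231,93.399) → (70.722,85.709) → (42.095,75.854) → (13.352,63.834). Open path.

**Shape 4** — `<polygon>` regular polygon, stroke `#0000ff` → score (S428, F1300). Machine vertices: (52.261,72.083) → (70.614,82.028) → (89.832,73.881) → (95.445,53.776) → (83.226,36.852) → (62.375,35.854) → (48.595,51.533) → (52.261,72.083). Closed: final G1 returns to the first vertex.

**Shape 5** — `<path>` quadratic bezier, stroke `#ff00ff` → cut (S906, F1225). Control points (SVG): P0=(185.243,108.787), P1=(123.501,176.672), P2=(93.856,184.066); sampled at t=k/5. Machine vertices: (185.243,97.460) → (161.830,72.726) → (140.985,52.831) → (122.708,37.775) → (106.998,27.558) → (93.856,22.181). Open path.

G21
G90
G0 X34.608 Y12.206
M3 S906
G01 X210.577 Y111.050 F1225
G01 X95.748 Y131.921
G01 X86.376 Y60.203
G01 X98.176 Y68.366
G01 X34.608 Y12.206
M5
G0 X5.406 Y187.413
M3 S428
G01 X210.640 Y180.117 F1300
G01 X76.520 Y8.947
G01 X28.188 Y126.387
G01 X19.996 Y189.763
M5
G0 X155.898 Y102.283
M3 S428
G01 X127.623 Y98.923 F1300
G01 X99.231 Y93.399
G01 X70.722 Y85.709
G01 X42.095 Y75.854
G01 X13.352 Y63.834
M5
G0 X52.261 Y72.083
M3 S428
G01 X70.614 Y82.028 F1300
G01 X89.832 Y73.881
G01 X95.445 Y53.776
G01 X83.226 Y36.852
G01 X62.375 Y35.854
G01 X48.595 Y51.533
G01 X52.261 Y72.083
M5
G0 X185.243 Y97.460
M3 S906
G01 X161.830 Y72.726 F1225
G01 X140.985 Y52.831
G01 X122.708 Y37.775
G01 X106.998 Y27.558
G01 X93.856 Y22.181
M5
G0 X0.000 Y0.000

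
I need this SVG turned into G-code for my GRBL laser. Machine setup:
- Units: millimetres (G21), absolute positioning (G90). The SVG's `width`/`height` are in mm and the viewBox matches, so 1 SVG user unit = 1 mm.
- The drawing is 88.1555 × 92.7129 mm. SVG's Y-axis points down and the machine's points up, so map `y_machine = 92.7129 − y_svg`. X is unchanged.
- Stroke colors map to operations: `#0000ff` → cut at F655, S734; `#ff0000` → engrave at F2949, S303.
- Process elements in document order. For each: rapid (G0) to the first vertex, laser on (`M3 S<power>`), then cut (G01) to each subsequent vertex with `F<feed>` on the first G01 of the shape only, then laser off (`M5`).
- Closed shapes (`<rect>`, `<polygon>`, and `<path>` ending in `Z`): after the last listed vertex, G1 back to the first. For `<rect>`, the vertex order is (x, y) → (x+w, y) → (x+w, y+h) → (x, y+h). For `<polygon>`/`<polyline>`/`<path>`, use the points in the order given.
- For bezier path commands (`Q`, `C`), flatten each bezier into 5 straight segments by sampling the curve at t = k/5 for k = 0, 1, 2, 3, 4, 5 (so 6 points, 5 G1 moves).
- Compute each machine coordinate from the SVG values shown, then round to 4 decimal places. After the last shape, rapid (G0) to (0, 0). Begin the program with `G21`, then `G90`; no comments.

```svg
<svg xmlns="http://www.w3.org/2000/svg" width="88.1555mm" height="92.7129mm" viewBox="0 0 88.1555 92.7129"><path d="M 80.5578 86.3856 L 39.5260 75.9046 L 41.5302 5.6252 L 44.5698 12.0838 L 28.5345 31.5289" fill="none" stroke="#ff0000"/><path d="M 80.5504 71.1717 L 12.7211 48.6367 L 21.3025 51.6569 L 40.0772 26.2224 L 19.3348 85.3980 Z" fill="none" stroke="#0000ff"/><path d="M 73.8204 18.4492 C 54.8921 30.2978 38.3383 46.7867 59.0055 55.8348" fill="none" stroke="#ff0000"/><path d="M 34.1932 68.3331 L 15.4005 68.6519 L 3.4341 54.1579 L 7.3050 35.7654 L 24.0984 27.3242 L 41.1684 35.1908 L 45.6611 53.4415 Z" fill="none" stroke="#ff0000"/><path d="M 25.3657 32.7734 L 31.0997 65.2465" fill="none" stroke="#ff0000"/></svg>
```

G21
G90
G0 X80.5578 Y6.3273
M3 S303
G01 X39.5260 Y16.8083 F2949
G01 X41.5302 Y87.0877
G01 X44.5698 Y80.6291
G01 X28.5345 Y61.1840
M5
G0 X80.5504 Y21.5412
M3 S734
G01 X12.7211 Y44.0762 F655
G01 X21.3025 Y41.0560
G01 X40.0772 Y66.4905
G01 X19.3348 Y7.3149
G01 X80.5504 Y21.5412
M5
G0 X73.8204 Y74.2637
M3 S303
G01 X63.0271 Y66.6944 F2949
G01 X54.4764 Y58.5912
G01 X49.8408 Y50.5342
G01 X50.7929 Y43.1032
G01 X59.0055 Y36.8781
M5
G0 X34.1932 Y24.3798
M3 S303
G01 X15.4005 Y24.0610 F2949
G01 X3.4341 Y38.5550
G01 X7.3050 Y56.9475
G01 X24.0984 Y65.3887
G01 X41.1684 Y57.5221
G01 X45.6611 Y39.2714
G01 X34.1932 Y24.3798
M5
G0 X25.3657 Y59.9395
M3 S303
G01 X31.0997 Y27.4664 F2949
M5
G0 X0.0000 Y0.0000

viewBox `0 0 88.1555 92.7129` with mm width/height → 1 unit = 1 mm. Flip: y_m = 92.7129 − y_svg.

**Shape 1** — `<path>` open polyline, stroke `#ff0000` → engrave (S303, F2949). Machine vertices: (80.5578,6.3273) → (39.5260,16.8083) → (41.5302,87.0877) → (44.5698,80.6291) → (28.5345,61.1840). Open path.

**Shape 2** — `<path>` closed polygon, stroke `#0000ff` → cut (S734, F655). Machine vertices: (80.5504,21.5412) → (12.7211,44.0762) → (21.3025,41.0560) → (40.0772,66.4905) → (19.3348,7.3149) → (80.5504,21.5412). Closed: final G1 returns to the first vertex.

**Shape 3** — `<path>` cubic bezier, stroke `#ff0000` → engrave (S303, F2949). Control points (SVG): P0=(73.8204,18.4492), P1=(54.8921,30.2978), P2=(38.3383,46.7867), P3=(59.0055,55.8348); sampled at t=k/5. Machine vertices: (73.8204,74.2637) → (63.0271,66.6944) → (54.4764,58.5912) → (49.8408,50.5342) → (50.7929,43.1032) → (59.0055,36.8781). Open path.

**Shape 4** — `<path>` regular polygon, stroke `#ff0000` → engrave (S303, F2949). Machine vertices: (34.1932,24.3798) → (15.4005,24.0610) → (3.4341,38.5550) → (7.3050,56.9475) → (24.0984,65.3887) → (41.1684,57.5221) → (45.6611,39.2714) → (34.1932,24.3798). Closed: final G1 returns to the first vertex.

**Shape 5** — `<path>` line segment, stroke `#ff0000` → engrave (S303, F2949). Machine vertices: (25.3657,59.9395) → (31.0997,27.4664). Open path.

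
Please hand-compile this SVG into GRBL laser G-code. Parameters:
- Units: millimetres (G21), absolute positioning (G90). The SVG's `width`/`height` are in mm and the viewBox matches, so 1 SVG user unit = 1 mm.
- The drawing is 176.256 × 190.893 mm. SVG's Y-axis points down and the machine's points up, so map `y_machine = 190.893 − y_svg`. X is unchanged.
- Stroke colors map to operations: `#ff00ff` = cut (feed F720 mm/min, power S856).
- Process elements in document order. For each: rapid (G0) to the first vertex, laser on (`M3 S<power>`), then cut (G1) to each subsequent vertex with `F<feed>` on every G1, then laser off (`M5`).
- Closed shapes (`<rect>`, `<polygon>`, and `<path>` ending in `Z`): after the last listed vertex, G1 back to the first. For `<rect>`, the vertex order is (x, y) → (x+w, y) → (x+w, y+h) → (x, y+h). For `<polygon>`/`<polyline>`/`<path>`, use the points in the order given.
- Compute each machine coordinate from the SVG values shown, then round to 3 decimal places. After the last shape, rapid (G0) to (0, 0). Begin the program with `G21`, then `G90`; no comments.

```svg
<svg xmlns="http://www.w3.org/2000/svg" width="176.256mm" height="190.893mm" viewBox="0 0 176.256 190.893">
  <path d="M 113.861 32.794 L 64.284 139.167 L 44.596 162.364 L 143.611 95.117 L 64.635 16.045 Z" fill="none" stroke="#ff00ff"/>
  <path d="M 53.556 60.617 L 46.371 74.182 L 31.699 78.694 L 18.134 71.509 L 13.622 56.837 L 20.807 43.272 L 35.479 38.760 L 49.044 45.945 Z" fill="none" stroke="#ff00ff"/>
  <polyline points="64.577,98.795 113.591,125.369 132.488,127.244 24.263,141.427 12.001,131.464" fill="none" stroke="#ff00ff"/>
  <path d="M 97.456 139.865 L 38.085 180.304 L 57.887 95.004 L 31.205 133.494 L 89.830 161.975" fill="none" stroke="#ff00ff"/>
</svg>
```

Since the viewBox matches the mm dimensions, user units are millimetres directly. The only transform is the Y-flip y_m = 190.893 − y_svg.

Shape 1 is a closed polygon drawn with `<path>`. Its stroke #ff00ff means cut at S856, F720. After flipping Y the toolpath is (113.861,158.099) → (64.284,51.726) → (44.596,28.529) → (143.611,95.776) → (64.635,174.848) → (113.861,158.099), returning to the start.

Shape 2 is a regular polygon drawn with `<path>`. Its stroke #ff00ff means cut at S856, F720. After flipping Y the toolpath is (53.556,130.276) → (46.371,116.711) → (31.699,112.199) → (18.134,119.384) → (13.622,134.056) → (20.807,147.621) → (35.479,152.133) → (49.044,144.948) → (53.556,130.276), returning to the start.

Shape 3 is a open polyline drawn with `<polyline>`. Its stroke #ff00ff means cut at S856, F720. After flipping Y the toolpath is (64.577,92.098) → (113.591,65.524) → (132.488,63.649) → (24.263,49.466) → (12.001,59.429).

Shape 4 is a open polyline drawn with `<path>`. Its stroke #ff00ff means cut at S856, F720. After flipping Y the toolpath is (97.456,51.028) → (38.085,10.589) → (57.887,95.889) → (31.205,57.399) → (89.830,28.918).

G21
G90
G0 X113.861 Y158.099
M3 S856
G1 X64.284 Y51.726 F720
G1 X44.596 Y28.529 F720
G1 X143.611 Y95.776 F720
G1 X64.635 Y174.848 F720
G1 X113.861 Y158.099 F720
M5
G0 X53.556 Y130.276
M3 S856
G1 X46.371 Y116.711 F720
G1 X31.699 Y112.199 F720
G1 X18.134 Y119.384 F720
G1 X13.622 Y134.056 F720
G1 X20.807 Y147.621 F720
G1 X35.479 Y152.133 F720
G1 X49.044 Y144.948 F720
G1 X53.556 Y130.276 F720
M5
G0 X64.577 Y92.098
M3 S856
G1 X113.591 Y65.524 F720
G1 X132.488 Y63.649 F720
G1 X24.263 Y49.466 F720
G1 X12.001 Y59.429 F720
M5
G0 X97.456 Y51.028
M3 S856
G1 X38.085 Y10.589 F720
G1 X57.887 Y95.889 F720
G1 X31.205 Y57.399 F720
G1 X89.830 Y28.918 F720
M5
G0 X0.000 Y0.000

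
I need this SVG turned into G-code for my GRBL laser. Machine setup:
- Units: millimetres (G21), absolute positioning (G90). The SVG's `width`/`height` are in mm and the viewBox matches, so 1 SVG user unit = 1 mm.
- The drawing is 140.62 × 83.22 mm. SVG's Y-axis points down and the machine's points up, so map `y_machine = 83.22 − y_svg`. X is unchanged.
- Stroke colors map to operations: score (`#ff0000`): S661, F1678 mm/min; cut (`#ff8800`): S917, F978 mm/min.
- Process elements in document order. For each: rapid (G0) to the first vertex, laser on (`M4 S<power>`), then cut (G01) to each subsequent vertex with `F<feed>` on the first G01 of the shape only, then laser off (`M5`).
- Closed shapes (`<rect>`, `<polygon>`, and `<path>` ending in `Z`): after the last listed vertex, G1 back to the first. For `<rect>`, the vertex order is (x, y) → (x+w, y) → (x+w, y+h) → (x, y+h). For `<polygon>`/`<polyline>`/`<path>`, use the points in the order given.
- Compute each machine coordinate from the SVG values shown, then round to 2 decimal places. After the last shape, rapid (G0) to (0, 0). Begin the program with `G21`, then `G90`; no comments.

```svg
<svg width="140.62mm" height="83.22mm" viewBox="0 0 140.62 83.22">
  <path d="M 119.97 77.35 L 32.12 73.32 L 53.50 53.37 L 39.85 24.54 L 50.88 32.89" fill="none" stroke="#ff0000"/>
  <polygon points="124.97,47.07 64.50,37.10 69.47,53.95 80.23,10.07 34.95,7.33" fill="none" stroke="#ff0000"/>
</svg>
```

G21
G90
G0 X119.97 Y5.87
M4 S661
G01 X32.12 Y9.90 F1678
G01 X53.50 Y29.85
G01 X39.85 Y58.68
G01 X50.88 Y50.33
M5
G0 X124.97 Y36.15
M4 S661
G01 X64.50 Y46.12 F1678
G01 X69.47 Y29.27
G01 X80.23 Y73.15
G01 X34.95 Y75.89
G01 X124.97 Y36.15
M5
G0 X0.00 Y0.00

Since the viewBox matches the mm dimensions, user units are millimetres directly. The only transform is the Y-flip y_m = 83.22 − y_svg.

Shape 1 is a open polyline drawn with `<path>`. Its stroke #ff0000 means score at S661, F1678. After flipping Y the toolpath is (119.97,5.87) → (32.12,9.90) → (53.50,29.85) → (39.85,58.68) → (50.88,50.33).

Shape 2 is a closed polygon drawn with `<polygon>`. Its stroke #ff0000 means score at S661, F1678. After flipping Y the toolpath is (124.97,36.15) → (64.50,46.12) → (69.47,29.27) → (80.23,73.15) → (34.95,75.89) → (124.97,36.15), returning to the start.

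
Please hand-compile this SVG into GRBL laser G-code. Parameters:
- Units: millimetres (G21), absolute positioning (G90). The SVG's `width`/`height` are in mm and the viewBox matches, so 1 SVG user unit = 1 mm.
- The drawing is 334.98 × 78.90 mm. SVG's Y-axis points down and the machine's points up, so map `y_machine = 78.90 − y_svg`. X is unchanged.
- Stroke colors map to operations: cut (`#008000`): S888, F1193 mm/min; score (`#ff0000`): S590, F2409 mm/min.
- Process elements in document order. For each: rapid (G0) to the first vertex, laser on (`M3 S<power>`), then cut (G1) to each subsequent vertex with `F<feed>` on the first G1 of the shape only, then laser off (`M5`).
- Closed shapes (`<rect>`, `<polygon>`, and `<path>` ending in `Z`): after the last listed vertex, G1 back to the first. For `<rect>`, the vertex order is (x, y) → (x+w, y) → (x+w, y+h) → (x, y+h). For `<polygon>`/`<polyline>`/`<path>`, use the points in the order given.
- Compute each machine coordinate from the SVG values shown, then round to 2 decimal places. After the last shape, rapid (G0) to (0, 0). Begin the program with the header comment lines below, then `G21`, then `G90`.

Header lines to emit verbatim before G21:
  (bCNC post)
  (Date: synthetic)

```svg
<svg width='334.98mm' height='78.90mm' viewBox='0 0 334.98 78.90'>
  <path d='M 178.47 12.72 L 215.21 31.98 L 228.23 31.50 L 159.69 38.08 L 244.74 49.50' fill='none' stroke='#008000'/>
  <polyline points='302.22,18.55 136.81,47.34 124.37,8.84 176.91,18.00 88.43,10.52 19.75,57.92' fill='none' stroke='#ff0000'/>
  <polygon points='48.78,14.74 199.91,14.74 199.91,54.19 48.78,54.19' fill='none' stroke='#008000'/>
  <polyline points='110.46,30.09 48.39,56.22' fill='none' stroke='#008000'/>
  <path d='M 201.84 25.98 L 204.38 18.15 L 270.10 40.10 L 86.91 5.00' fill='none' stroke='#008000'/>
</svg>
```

(bCNC post)
(Date: synthetic)
G21
G90
G0 X178.47 Y66.18
M3 S888
G1 X215.21 Y46.92 F1193
G1 X228.23 Y47.40
G1 X159.69 Y40.82
G1 X244.74 Y29.40
M5
G0 X302.22 Y60.35
M3 S590
G1 X136.81 Y31.56 F2409
G1 X124.37 Y70.06
G1 X176.91 Y60.90
G1 X88.43 Y68.38
G1 X19.75 Y20.98
M5
G0 X48.78 Y64.16
M3 S888
G1 X199.91 Y64.16 F1193
G1 X199.91 Y24.71
G1 X48.78 Y24.71
G1 X48.78 Y64.16
M5
G0 X110.46 Y48.81
M3 S888
G1 X48.39 Y22.68 F1193
M5
G0 X201.84 Y52.92
M3 S888
G1 X204.38 Y60.75 F1193
G1 X270.10 Y38.80
G1 X86.91 Y73.90
M5
G0 X0.00 Y0.00

1 u = 1 mm; y_m = 78.90 − y.

[1] `<path>` open polyline, #008000→cut S888 F1193: (178.47,66.18) → (215.21,46.92) → (228.23,47.40) → (159.69,40.82) → (244.74,29.40)

[2] `<polyline>` open polyline, #ff0000→score S590 F2409: (302.22,60.35) → (136.81,31.56) → (124.37,70.06) → (176.91,60.90) → (88.43,68.38) → (19.75,20.98)

[3] `<polygon>` rectangle, #008000→cut S888 F1193: (48.78,64.16) → (199.91,64.16) → (199.91,24.71) → (48.78,24.71) → (48.78,64.16) (closed)

[4] `<polyline>` line segment, #008000→cut S888 F1193: (110.46,48.81) → (48.39,22.68)

[5] `<path>` open polyline, #008000→cut S888 F1193: (201.84,52.92) → (204.38,60.75) → (270.10,38.80) → (86.91,73.90)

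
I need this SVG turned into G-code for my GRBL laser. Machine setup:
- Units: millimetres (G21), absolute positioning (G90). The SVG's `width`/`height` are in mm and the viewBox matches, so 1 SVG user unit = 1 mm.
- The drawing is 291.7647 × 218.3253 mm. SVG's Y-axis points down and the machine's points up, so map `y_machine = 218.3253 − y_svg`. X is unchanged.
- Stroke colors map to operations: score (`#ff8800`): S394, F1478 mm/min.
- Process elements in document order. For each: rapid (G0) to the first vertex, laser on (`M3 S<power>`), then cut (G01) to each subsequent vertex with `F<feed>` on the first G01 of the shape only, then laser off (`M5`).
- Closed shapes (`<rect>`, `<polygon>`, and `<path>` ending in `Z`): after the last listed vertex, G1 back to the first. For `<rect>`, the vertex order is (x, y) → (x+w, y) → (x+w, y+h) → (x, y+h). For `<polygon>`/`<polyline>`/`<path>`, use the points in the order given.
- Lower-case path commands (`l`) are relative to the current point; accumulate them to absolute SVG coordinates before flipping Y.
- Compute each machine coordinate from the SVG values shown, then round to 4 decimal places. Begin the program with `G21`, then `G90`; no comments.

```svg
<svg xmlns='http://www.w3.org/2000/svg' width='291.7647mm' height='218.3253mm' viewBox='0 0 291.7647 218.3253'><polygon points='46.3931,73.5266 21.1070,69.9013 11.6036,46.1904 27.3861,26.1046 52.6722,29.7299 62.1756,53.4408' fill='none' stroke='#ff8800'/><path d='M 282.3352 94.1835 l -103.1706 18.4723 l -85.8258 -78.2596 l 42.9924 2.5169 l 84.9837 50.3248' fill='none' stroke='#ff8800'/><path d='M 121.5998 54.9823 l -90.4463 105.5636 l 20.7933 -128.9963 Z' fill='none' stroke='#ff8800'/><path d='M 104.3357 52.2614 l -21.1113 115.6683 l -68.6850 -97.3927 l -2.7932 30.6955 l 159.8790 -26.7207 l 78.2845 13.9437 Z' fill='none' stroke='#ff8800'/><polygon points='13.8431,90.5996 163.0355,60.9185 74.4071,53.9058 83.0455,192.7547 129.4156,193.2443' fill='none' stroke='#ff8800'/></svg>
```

Since the viewBox matches the mm dimensions, user units are millimetres directly. The only transform is the Y-flip y_m = 218.3253 − y_svg.

Shape 1 is a regular polygon drawn with `<polygon>`. Its stroke #ff8800 means score at S394, F1478. After flipping Y the toolpath is (46.3931,144.7987) → (21.1070,148.4240) → (11.6036,172.1349) → (27.3861,192.2207) → (52.6722,188.5954) → (62.1756,164.8845) → (46.3931,144.7987), returning to the start.

Shape 2 is a open polyline drawn with `<path>`. Its stroke #ff8800 means score at S394, F1478. After flipping Y the toolpath is (282.3352,124.1418) → (179.1646,105.6695) → (93.3388,183.9291) → (136.3312,181.4122) → (221.3149,131.0874).

Shape 3 is a closed polygon drawn with `<path>`. Its stroke #ff8800 means score at S394, F1478. After flipping Y the toolpath is (121.5998,163.3430) → (31.1535,57.7794) → (51.9468,186.7757) → (121.5998,163.3430), returning to the start.

Shape 4 is a closed polygon drawn with `<path>`. Its stroke #ff8800 means score at S394, F1478. After flipping Y the toolpath is (104.3357,166.0639) → (83.2244,50.3956) → (14.5394,147.7883) → (11.7462,117.0928) → (171.6252,143.8135) → (249.9097,129.8698) → (104.3357,166.0639), returning to the start.

Shape 5 is a closed polygon drawn with `<polygon>`. Its stroke #ff8800 means score at S394, F1478. After flipping Y the toolpath is (13.8431,127.7257) → (163.0355,157.4068) → (74.4071,164.4195) → (83.0455,25.5706) → (129.4156,25.0810) → (13.8431,127.7257), returning to the start.

G21
G90
G0 X46.3931 Y144.7987
M3 S394
G01 X21.1070 Y148.4240 F1478
G01 X11.6036 Y172.1349
G01 X27.3861 Y192.2207
G01 X52.6722 Y188.5954
G01 X62.1756 Y164.8845
G01 X46.3931 Y144.7987
M5
G0 X282.3352 Y124.1418
M3 S394
G01 X179.1646 Y105.6695 F1478
G01 X93.3388 Y183.9291
G01 X136.3312 Y181.4122
G01 X221.3149 Y131.0874
M5
G0 X121.5998 Y163.3430
M3 S394
G01 X31.1535 Y57.7794 F1478
G01 X51.9468 Y186.7757
G01 X121.5998 Y163.3430
M5
G0 X104.3357 Y166.0639
M3 S394
G01 X83.2244 Y50.3956 F1478
G01 X14.5394 Y147.7883
G01 X11.7462 Y117.0928
G01 X171.6252 Y143.8135
G01 X249.9097 Y129.8698
G01 X104.3357 Y166.0639
M5
G0 X13.8431 Y127.7257
M3 S394
G01 X163.0355 Y157.4068 F1478
G01 X74.4071 Y164.4195
G01 X83.0455 Y25.5706
G01 X129.4156 Y25.0810
G01 X13.8431 Y127.7257
M5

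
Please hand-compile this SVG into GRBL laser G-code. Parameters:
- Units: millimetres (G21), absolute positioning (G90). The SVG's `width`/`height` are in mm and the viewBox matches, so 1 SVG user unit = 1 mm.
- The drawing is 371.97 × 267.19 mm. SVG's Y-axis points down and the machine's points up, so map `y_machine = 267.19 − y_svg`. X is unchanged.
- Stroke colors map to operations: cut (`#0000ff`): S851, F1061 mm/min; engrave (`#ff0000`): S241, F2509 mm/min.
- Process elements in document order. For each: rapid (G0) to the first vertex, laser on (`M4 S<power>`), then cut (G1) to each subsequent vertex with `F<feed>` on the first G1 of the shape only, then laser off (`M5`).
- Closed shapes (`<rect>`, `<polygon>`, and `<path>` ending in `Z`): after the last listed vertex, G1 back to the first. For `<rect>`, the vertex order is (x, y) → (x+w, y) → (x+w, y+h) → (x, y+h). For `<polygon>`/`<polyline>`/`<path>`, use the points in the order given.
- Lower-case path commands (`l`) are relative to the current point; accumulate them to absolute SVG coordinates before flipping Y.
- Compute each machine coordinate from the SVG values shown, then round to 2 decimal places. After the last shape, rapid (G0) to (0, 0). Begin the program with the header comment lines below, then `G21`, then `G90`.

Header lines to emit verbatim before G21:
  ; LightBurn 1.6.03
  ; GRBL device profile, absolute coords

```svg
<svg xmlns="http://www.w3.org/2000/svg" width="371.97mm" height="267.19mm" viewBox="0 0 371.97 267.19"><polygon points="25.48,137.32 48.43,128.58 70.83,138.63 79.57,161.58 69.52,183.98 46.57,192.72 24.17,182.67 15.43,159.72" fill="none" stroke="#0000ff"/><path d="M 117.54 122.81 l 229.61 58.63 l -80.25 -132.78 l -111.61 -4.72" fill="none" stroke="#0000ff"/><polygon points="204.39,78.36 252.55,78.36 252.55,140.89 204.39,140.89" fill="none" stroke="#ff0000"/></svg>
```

; LightBurn 1.6.03
; GRBL device profile, absolute coords
G21
G90
G0 X25.48 Y129.87
M4 S851
G1 X48.43 Y138.61 F1061
G1 X70.83 Y128.56
G1 X79.57 Y105.61
G1 X69.52 Y83.21
G1 X46.57 Y74.47
G1 X24.17 Y84.52
G1 X15.43 Y107.47
G1 X25.48 Y129.87
M5
G0 X117.54 Y144.38
M4 S851
G1 X347.15 Y85.75 F1061
G1 X266.90 Y218.53
G1 X155.29 Y223.25
M5
G0 X204.39 Y188.83
M4 S241
G1 X252.55 Y188.83 F2509
G1 X252.55 Y126.30
G1 X204.39 Y126.30
G1 X204.39 Y188.83
M5
G0 X0.00 Y0.00

Since the viewBox matches the mm dimensions, user units are millimetres directly. The only transform is the Y-flip y_m = 267.19 − y_svg.

Shape 1 is a regular polygon drawn with `<polygon>`. Its stroke #0000ff means cut at S851, F1061. After flipping Y the toolpath is (25.48,129.87) → (48.43,138.61) → (70.83,128.56) → (79.57,105.61) → (69.52,83.21) → (46.57,74.47) → (24.17,84.52) → (15.43,107.47) → (25.48,129.87), returning to the start.

Shape 2 is a open polyline drawn with `<path>`. Its stroke #0000ff means cut at S851, F1061. After flipping Y the toolpath is (117.54,144.38) → (347.15,85.75) → (266.90,218.53) → (155.29,223.25).

Shape 3 is a rectangle drawn with `<polygon>`. Its stroke #ff0000 means engrave at S241, F2509. After flipping Y the toolpath is (204.39,188.83) → (252.55,188.83) → (252.55,126.30) → (204.39,126.30) → (204.39,188.83), returning to the start.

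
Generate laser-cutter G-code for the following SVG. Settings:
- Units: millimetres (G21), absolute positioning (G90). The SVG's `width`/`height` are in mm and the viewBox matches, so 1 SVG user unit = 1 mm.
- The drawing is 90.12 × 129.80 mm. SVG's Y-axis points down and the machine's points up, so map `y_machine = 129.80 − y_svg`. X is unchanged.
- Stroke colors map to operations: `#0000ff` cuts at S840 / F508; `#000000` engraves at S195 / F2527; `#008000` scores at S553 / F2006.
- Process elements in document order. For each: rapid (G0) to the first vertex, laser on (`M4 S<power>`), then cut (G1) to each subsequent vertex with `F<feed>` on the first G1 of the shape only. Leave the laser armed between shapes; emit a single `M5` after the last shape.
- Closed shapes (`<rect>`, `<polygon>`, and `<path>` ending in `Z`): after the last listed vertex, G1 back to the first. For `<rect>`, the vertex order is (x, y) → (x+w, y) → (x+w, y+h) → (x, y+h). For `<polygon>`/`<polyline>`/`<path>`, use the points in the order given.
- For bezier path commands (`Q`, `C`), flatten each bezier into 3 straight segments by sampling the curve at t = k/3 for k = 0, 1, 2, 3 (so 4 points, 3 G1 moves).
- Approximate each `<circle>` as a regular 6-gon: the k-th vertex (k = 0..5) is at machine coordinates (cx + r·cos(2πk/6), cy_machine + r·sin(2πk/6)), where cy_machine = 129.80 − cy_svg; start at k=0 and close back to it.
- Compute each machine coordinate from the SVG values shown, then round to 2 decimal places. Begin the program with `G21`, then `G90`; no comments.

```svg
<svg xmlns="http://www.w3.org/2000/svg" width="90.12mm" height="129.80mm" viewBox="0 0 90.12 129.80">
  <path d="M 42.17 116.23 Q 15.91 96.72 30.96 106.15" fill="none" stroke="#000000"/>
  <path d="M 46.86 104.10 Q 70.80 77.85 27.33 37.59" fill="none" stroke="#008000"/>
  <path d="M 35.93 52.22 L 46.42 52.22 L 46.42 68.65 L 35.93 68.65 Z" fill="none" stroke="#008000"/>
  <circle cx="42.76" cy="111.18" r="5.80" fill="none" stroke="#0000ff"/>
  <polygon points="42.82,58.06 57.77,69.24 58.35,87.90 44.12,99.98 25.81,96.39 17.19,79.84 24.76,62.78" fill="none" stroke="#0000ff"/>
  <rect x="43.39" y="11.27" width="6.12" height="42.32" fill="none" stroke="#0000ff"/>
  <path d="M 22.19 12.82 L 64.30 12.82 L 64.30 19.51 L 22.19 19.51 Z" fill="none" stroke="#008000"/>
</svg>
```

Since the viewBox matches the mm dimensions, user units are millimetres directly. The only transform is the Y-flip y_m = 129.80 − y_svg.

Shape 1 is a quadratic bezier drawn with `<path>`. Its stroke #000000 means engrave at S195, F2527. After flipping Y the toolpath is (42.17,13.57) → (29.25,23.36) → (25.52,26.72) → (30.96,23.65).

Shape 2 is a quadratic bezier drawn with `<path>`. Its stroke #008000 means score at S553, F2006. After flipping Y the toolpath is (46.86,25.70) → (55.33,44.76) → (48.82,66.93) → (27.33,92.21).

Shape 3 is a rectangle drawn with `<path>`. Its stroke #008000 means score at S553, F2006. After flipping Y the toolpath is (35.93,77.58) → (46.42,77.58) → (46.42,61.15) → (35.93,61.15) → (35.93,77.58), returning to the start.

Shape 4 is a circle drawn with `<circle>`. Its stroke #0000ff means cut at S840, F508. After flipping Y the toolpath is (48.56,18.62) → (45.66,23.64) → (39.86,23.64) → (36.96,18.62) → (39.86,13.60) → (45.66,13.60) → (48.56,18.62), returning to the start.

Shape 5 is a regular polygon drawn with `<polygon>`. Its stroke #0000ff means cut at S840, F508. After flipping Y the toolpath is (42.82,71.74) → (57.77,60.56) → (58.35,41.90) → (44.12,29.82) → (25.81,33.41) → (17.19,49.96) → (24.76,67.02) → (42.82,71.74), returning to the start.

Shape 6 is a rectangle drawn with `<rect>`. Its stroke #0000ff means cut at S840, F508. After flipping Y the toolpath is (43.39,118.53) → (49.51,118.53) → (49.51,76.21) → (43.39,76.21) → (43.39,118.53), returning to the start.

Shape 7 is a rectangle drawn with `<path>`. Its stroke #008000 means score at S553, F2006. After flipping Y the toolpath is (22.19,116.98) → (64.30,116.98) → (64.30,110.29) → (22.19,110.29) → (22.19,116.98), returning to the start.

G21
G90
G0 X42.17 Y13.57
M4 S195
G1 X29.25 Y23.36 F2527
G1 X25.52 Y26.72
G1 X30.96 Y23.65
G0 X46.86 Y25.70
M4 S553
G1 X55.33 Y44.76 F2006
G1 X48.82 Y66.93
G1 X27.33 Y92.21
G0 X35.93 Y77.58
M4 S553
G1 X46.42 Y77.58 F2006
G1 X46.42 Y61.15
G1 X35.93 Y61.15
G1 X35.93 Y77.58
G0 X48.56 Y18.62
M4 S840
G1 X45.66 Y23.64 F508
G1 X39.86 Y23.64
G1 X36.96 Y18.62
G1 X39.86 Y13.60
G1 X45.66 Y13.60
G1 X48.56 Y18.62
G0 X42.82 Y71.74
M4 S840
G1 X57.77 Y60.56 F508
G1 X58.35 Y41.90
G1 X44.12 Y29.82
G1 X25.81 Y33.41
G1 X17.19 Y49.96
G1 X24.76 Y67.02
G1 X42.82 Y71.74
G0 X43.39 Y118.53
M4 S840
G1 X49.51 Y118.53 F508
G1 X49.51 Y76.21
G1 X43.39 Y76.21
G1 X43.39 Y118.53
G0 X22.19 Y116.98
M4 S553
G1 X64.30 Y116.98 F2006
G1 X64.30 Y110.29
G1 X22.19 Y110.29
G1 X22.19 Y116.98
M5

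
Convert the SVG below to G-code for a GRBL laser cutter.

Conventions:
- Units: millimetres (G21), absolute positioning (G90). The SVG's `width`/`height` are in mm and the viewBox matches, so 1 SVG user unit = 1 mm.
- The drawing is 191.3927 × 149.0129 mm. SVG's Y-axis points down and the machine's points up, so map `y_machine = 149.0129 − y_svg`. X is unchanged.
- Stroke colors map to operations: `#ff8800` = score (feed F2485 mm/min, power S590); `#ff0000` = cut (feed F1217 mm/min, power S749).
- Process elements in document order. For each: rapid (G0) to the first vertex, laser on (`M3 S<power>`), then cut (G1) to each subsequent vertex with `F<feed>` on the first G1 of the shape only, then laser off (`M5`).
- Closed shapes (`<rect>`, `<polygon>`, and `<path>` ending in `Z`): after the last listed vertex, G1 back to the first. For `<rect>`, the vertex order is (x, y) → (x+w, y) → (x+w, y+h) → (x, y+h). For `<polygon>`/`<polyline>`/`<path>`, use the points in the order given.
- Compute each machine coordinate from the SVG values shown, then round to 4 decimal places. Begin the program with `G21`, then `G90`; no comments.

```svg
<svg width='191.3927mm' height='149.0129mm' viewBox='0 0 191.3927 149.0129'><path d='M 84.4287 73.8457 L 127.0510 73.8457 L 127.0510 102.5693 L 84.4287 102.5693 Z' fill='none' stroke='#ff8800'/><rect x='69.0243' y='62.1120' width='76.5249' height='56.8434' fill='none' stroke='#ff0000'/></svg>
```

1 u = 1 mm; y_m = 149.0129 − y.

[1] `<path>` rectangle, #ff8800→score S590 F2485: (84.4287,75.1672) → (127.0510,75.1672) → (127.0510,46.4436) → (84.4287,46.4436) → (84.4287,75.1672) (closed)

[2] `<rect>` rectangle, #ff0000→cut S749 F1217: (69.0243,86.9009) → (145.5492,86.9009) → (145.5492,30.0575) → (69.0243,30.0575) → (69.0243,86.9009) (closed)

G21
G90
G0 X84.4287 Y75.1672
M3 S590
G1 X127.0510 Y75.1672 F2485
G1 X127.0510 Y46.4436
G1 X84.4287 Y46.4436
G1 X84.4287 Y75.1672
M5
G0 X69.0243 Y86.9009
M3 S749
G1 X145.5492 Y86.9009 F1217
G1 X145.5492 Y30.0575
G1 X69.0243 Y30.0575
G1 X69.0243 Y86.9009
M5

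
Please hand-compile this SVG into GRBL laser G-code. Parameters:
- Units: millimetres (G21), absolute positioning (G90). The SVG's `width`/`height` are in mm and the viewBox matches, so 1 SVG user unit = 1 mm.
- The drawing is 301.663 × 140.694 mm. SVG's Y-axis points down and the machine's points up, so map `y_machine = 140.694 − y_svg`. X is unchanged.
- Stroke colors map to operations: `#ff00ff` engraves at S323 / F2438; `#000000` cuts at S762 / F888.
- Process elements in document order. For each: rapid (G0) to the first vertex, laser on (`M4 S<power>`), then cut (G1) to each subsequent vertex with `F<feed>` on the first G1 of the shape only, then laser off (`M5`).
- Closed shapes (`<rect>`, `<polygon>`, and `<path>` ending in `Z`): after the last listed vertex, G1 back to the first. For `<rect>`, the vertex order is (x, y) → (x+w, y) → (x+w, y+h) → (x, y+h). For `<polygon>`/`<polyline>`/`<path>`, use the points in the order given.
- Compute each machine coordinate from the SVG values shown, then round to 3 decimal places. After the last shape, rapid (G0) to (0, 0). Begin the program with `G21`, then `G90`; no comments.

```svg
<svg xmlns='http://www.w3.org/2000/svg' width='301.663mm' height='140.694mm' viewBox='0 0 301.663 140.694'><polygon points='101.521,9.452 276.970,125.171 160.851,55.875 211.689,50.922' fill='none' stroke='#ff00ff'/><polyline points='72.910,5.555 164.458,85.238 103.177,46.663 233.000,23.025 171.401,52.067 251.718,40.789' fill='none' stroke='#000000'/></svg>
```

G21
G90
G0 X101.521 Y131.242
M4 S323
G1 X276.970 Y15.523 F2438
G1 X160.851 Y84.819
G1 X211.689 Y89.772
G1 X101.521 Y131.242
M5
G0 X72.910 Y135.139
M4 S762
G1 X164.458 Y55.456 F888
G1 X103.177 Y94.031
G1 X233.000 Y117.669
G1 X171.401 Y88.627
G1 X251.718 Y99.905
M5
G0 X0.000 Y0.000

Since the viewBox matches the mm dimensions, user units are millimetres directly. The only transform is the Y-flip y_m = 140.694 − y_svg.

Shape 1 is a closed polygon drawn with `<polygon>`. Its stroke #ff00ff means engrave at S323, F2438. After flipping Y the toolpath is (101.521,131.242) → (276.970,15.523) → (160.851,84.819) → (211.689,89.772) → (101.521,131.242), returning to the start.

Shape 2 is a open polyline drawn with `<polyline>`. Its stroke #000000 means cut at S762, F888. After flipping Y the toolpath is (72.910,135.139) → (164.458,55.456) → (103.177,94.031) → (233.000,117.669) → (171.401,88.627) → (251.718,99.905).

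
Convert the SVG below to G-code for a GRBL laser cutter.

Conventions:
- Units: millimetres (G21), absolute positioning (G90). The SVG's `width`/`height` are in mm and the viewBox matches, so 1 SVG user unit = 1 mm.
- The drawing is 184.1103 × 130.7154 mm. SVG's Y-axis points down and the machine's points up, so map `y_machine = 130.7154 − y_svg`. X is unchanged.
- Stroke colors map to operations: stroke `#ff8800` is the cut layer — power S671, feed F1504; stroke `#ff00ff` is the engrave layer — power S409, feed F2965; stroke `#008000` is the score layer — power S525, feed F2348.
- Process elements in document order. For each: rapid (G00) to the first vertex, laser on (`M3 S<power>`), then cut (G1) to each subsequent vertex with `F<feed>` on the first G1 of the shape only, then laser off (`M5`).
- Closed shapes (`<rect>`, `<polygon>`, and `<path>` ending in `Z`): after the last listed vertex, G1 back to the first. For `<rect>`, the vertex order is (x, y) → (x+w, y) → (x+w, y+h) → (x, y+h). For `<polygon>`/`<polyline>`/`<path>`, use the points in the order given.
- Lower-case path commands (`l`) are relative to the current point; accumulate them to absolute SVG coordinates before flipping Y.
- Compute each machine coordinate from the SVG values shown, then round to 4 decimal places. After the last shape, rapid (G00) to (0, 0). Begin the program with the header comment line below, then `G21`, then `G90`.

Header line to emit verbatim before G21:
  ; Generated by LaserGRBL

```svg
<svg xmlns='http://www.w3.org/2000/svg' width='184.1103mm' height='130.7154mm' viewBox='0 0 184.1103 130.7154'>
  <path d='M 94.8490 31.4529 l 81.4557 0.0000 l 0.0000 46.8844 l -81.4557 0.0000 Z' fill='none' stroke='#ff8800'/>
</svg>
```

; Generated by LaserGRBL
G21
G90
G00 X94.8490 Y99.2625
M3 S671
G1 X176.3047 Y99.2625 F1504
G1 X176.3047 Y52.3781
G1 X94.8490 Y52.3781
G1 X94.8490 Y99.2625
M5
G00 X0.0000 Y0.0000

viewBox `0 0 184.1103 130.7154` with mm width/height → 1 unit = 1 mm. Flip: y_m = 130.7154 − y_svg.

**Shape 1** — `<path>` rectangle, stroke `#ff8800` → cut (S671, F1504). Machine vertices: (94.8490,99.2625) → (176.3047,99.2625) → (176.3047,52.3781) → (94.8490,52.3781) → (94.8490,99.2625). Closed: final G1 returns to the first vertex.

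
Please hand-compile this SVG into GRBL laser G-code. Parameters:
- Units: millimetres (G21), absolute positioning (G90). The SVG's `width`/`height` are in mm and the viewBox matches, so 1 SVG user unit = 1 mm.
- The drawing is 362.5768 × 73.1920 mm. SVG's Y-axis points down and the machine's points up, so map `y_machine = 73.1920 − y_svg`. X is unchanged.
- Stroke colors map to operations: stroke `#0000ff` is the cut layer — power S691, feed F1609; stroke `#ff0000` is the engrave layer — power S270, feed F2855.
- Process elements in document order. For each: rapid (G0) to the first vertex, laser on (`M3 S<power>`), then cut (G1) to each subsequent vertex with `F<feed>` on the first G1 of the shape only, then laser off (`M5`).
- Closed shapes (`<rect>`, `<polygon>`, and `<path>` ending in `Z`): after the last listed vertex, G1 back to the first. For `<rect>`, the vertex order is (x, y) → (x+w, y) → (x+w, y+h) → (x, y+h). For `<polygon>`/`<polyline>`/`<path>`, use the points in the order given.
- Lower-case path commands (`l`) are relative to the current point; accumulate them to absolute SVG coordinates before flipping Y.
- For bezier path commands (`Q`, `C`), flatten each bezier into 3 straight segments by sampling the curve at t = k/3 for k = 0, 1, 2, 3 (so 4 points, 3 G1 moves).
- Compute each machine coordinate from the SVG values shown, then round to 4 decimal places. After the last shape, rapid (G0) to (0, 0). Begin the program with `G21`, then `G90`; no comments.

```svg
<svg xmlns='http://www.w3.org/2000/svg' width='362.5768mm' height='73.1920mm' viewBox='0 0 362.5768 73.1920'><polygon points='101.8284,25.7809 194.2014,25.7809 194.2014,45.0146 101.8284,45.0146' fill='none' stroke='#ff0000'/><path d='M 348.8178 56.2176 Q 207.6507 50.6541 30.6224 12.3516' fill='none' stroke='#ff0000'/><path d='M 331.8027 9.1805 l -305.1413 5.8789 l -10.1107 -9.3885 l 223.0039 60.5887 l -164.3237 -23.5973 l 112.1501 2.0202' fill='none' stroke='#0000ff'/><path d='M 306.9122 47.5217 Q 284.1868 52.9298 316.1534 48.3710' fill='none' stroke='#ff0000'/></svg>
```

1 u = 1 mm; y_m = 73.1920 − y.

[1] `<polygon>` rectangle, #ff0000→engrave S270 F2855: (101.8284,47.4111) → (194.2014,47.4111) → (194.2014,28.1774) → (101.8284,28.1774) → (101.8284,47.4111) (closed)

[2] `<path>` quadratic bezier, #ff0000→engrave S270 F2855: (348.8178,16.9744) → (250.7218,24.3211) → (144.6567,38.9431) → (30.6224,60.8404)

[3] `<path>` open polyline, #0000ff→cut S691 F1609: (331.8027,64.0115) → (26.6614,58.1326) → (16.5507,67.5211) → (239.5546,6.9324) → (75.2309,30.5297) → (187.3810,28.5095)

[4] `<path>` quadratic bezier, #ff0000→engrave S270 F2855: (306.9122,25.6703) → (297.8388,23.1723) → (300.9192,22.8892) → (316.1534,24.8210)

G21
G90
G0 X101.8284 Y47.4111
M3 S270
G1 X194.2014 Y47.4111 F2855
G1 X194.2014 Y28.1774
G1 X101.8284 Y28.1774
G1 X101.8284 Y47.4111
M5
G0 X348.8178 Y16.9744
M3 S270
G1 X250.7218 Y24.3211 F2855
G1 X144.6567 Y38.9431
G1 X30.6224 Y60.8404
M5
G0 X331.8027 Y64.0115
M3 S691
G1 X26.6614 Y58.1326 F1609
G1 X16.5507 Y67.5211
G1 X239.5546 Y6.9324
G1 X75.2309 Y30.5297
G1 X187.3810 Y28.5095
M5
G0 X306.9122 Y25.6703
M3 S270
G1 X297.8388 Y23.1723 F2855
G1 X300.9192 Y22.8892
G1 X316.1534 Y24.8210
M5
G0 X0.0000 Y0.0000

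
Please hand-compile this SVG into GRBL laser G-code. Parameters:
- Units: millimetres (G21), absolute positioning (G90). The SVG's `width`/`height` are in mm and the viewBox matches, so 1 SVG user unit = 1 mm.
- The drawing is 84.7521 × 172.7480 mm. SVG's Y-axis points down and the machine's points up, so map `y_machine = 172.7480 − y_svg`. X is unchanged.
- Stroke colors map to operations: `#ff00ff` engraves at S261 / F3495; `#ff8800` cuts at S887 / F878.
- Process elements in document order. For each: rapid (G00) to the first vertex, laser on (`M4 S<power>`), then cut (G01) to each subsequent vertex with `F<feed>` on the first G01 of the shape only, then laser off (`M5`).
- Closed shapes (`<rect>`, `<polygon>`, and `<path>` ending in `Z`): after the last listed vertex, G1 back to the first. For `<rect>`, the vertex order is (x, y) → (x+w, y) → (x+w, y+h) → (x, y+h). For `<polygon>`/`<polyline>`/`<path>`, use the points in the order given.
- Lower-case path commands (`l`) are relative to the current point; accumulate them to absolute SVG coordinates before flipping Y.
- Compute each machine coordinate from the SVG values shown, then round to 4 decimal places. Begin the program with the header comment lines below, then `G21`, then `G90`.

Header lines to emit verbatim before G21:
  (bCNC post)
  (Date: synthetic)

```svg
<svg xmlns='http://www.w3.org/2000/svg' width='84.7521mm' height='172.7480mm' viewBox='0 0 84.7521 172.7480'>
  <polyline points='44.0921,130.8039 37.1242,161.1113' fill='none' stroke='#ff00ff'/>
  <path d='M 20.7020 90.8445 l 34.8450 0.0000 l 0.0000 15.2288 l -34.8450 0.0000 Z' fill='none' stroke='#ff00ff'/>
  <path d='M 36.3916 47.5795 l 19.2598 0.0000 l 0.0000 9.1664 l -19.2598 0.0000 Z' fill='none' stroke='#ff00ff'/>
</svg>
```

(bCNC post)
(Date: synthetic)
G21
G90
G00 X44.0921 Y41.9441
M4 S261
G01 X37.1242 Y11.6367 F3495
M5
G00 X20.7020 Y81.9035
M4 S261
G01 X55.5470 Y81.9035 F3495
G01 X55.5470 Y66.6747
G01 X20.7020 Y66.6747
G01 X20.7020 Y81.9035
M5
G00 X36.3916 Y125.1685
M4 S261
G01 X55.6514 Y125.1685 F3495
G01 X55.6514 Y116.0021
G01 X36.3916 Y116.0021
G01 X36.3916 Y125.1685
M5

Since the viewBox matches the mm dimensions, user units are millimetres directly. The only transform is the Y-flip y_m = 172.7480 − y_svg.

Shape 1 is a line segment drawn with `<polyline>`. Its stroke #ff00ff means engrave at S261, F3495. After flipping Y the toolpath is (44.0921,41.9441) → (37.1242,11.6367).

Shape 2 is a rectangle drawn with `<path>`. Its stroke #ff00ff means engrave at S261, F3495. After flipping Y the toolpath is (20.7020,81.9035) → (55.5470,81.9035) → (55.5470,66.6747) → (20.7020,66.6747) → (20.7020,81.9035), returning to the start.

Shape 3 is a rectangle drawn with `<path>`. Its stroke #ff00ff means engrave at S261, F3495. After flipping Y the toolpath is (36.3916,125.1685) → (55.6514,125.1685) → (55.6514,116.0021) → (36.3916,116.0021) → (36.3916,125.1685), returning to the start.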